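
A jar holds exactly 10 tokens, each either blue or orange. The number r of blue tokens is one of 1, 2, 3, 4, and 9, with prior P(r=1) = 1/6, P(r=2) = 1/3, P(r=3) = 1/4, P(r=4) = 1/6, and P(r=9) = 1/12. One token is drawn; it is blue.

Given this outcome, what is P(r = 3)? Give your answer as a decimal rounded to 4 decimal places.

For each hypothesis, P(data | H) works out to: P(data | r = 1) = (1/10) = 1/10; P(data | r = 2) = (2/10) = 1/5; P(data | r = 3) = (3/10) = 3/10; P(data | r = 4) = (4/10) = 2/5; P(data | r = 9) = (9/10) = 9/10.
The prior-weighted likelihoods are 1/6 · 1/10 = 1/60, 1/3 · 1/5 = 1/15, 1/4 · 3/10 = 3/40, 1/6 · 2/5 = 1/15, 1/12 · 9/10 = 3/40; these sum to 3/10.
Hence P(r = 3 | data) = (3/40) / (3/10) = 1/4.

0.2500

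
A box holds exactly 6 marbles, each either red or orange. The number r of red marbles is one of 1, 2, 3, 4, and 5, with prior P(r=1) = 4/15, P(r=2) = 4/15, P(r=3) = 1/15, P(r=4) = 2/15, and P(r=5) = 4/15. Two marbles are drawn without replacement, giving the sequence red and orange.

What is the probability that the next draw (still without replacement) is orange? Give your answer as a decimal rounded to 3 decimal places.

Under each hypothesis, the probability of the observed sequence is: P(data | r = 1) = (1/6)(5/5) = 1/6; P(data | r = 2) = (2/6)(4/5) = 4/15; P(data | r = 3) = (3/6)(3/5) = 3/10; P(data | r = 4) = (4/6)(2/5) = 4/15; P(data | r = 5) = (5/6)(1/5) = 1/6.
The prior-weighted likelihoods are 4/15 · 1/6 = 2/45, 4/15 · 4/15 = 16/225, 1/15 · 3/10 = 1/50, 2/15 · 4/15 = 8/225, 4/15 · 1/6 = 2/45; with total 97/450.
The posterior is then P(r = 1 | data) = 20/97, P(r = 2 | data) = 32/97, P(r = 3 | data) = 9/97, P(r = 4 | data) = 16/97, P(r = 5 | data) = 20/97.
So P(orange next | data) = Σ P(orange next | H) P(H | data) = (1)(20/97) + (3/4)(32/97) + (1/2)(9/97) + (1/4)(16/97) + (0)(20/97) = 105/194.

0.541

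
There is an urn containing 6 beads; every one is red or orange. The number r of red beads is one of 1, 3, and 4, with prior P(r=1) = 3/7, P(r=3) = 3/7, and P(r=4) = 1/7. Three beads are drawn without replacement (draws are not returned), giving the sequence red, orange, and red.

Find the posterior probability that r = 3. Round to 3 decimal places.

0.692

Compute the likelihood of the observed sequence for each case: P(data | r = 1) = (1/6)(5/5)(0/4) = 0; P(data | r = 3) = (3/6)(3/5)(2/4) = 3/20; P(data | r = 4) = (4/6)(2/5)(3/4) = 1/5.
Weighting by the prior gives 3/7 · 0 = 0, 3/7 · 3/20 = 9/140, 1/7 · 1/5 = 1/35; summing to 13/140.
Hence P(r = 3 | data) = (9/140) / (13/140) = 9/13.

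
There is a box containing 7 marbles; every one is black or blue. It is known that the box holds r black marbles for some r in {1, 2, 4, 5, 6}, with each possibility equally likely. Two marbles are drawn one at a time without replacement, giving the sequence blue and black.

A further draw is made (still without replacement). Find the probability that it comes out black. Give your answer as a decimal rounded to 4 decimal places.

For each hypothesis, P(data | H) works out to: P(data | r = 1) = (6/7)(1/6) = 1/7; P(data | r = 2) = (5/7)(2/6) = 5/21; P(data | r = 4) = (3/7)(4/6) = 2/7; P(data | r = 5) = (2/7)(5/6) = 5/21; P(data | r = 6) = (1/7)(6/6) = 1/7.
Multiplying each by its prior: 1/5 · 1/7 = 1/35, 1/5 · 5/21 = 1/21, 1/5 · 2/7 = 2/35, 1/5 · 5/21 = 1/21, 1/5 · 1/7 = 1/35; summing to 22/105.
The posterior is then P(r = 1 | data) = 3/22, P(r = 2 | data) = 5/22, P(r = 4 | data) = 3/11, P(r = 5 | data) = 5/22, P(r = 6 | data) = 3/22.
The predictive probability is P(black next | data) = (0)(3/22) + (1/5)(5/22) + (3/5)(3/11) + (4/5)(5/22) + (1)(3/22) = 29/55.

0.5273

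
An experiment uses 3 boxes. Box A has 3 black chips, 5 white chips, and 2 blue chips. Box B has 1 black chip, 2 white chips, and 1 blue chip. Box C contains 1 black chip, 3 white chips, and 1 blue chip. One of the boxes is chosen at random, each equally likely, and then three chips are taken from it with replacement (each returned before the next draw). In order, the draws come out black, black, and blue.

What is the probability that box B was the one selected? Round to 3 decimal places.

The likelihood of the observed sequence under each hypothesis: P(data | box A) = (3/10)(3/10)(2/10) = 0.018; P(data | box B) = (1/4)(1/4)(1/4) = 0.015625; P(data | box C) = (1/5)(1/5)(1/5) = 0.008.
Multiplying each by its prior: 1/3 · 0.018 = 0.006, 1/3 · 0.015625 = 0.0052083, 1/3 · 0.008 = 0.0026667; summing to 0.013875.
Hence P(box B | data) = (0.0052083) / (0.013875) = 0.37538.

0.375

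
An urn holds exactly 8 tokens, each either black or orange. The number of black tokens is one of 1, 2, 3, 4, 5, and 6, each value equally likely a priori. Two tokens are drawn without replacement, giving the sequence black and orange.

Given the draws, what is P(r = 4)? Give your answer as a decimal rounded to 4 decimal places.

0.2078

The likelihood of the observed sequence under each hypothesis: P(data | r = 1) = (1/8)(7/7) = 1/8; P(data | r = 2) = (2/8)(6/7) = 3/14; P(data | r = 3) = (3/8)(5/7) = 15/56; P(data | r = 4) = (4/8)(4/7) = 2/7; P(data | r = 5) = (5/8)(3/7) = 15/56; P(data | r = 6) = (6/8)(2/7) = 3/14.
Weighting by the prior gives 1/6 · 1/8 = 1/48, 1/6 · 3/14 = 1/28, 1/6 · 15/56 = 5/112, 1/6 · 2/7 = 1/21, 1/6 · 15/56 = 5/112, 1/6 · 3/14 = 1/28; these sum to 11/48.
By Bayes' rule, P(r = 4 | data) = (1/21) / (11/48) = 16/77.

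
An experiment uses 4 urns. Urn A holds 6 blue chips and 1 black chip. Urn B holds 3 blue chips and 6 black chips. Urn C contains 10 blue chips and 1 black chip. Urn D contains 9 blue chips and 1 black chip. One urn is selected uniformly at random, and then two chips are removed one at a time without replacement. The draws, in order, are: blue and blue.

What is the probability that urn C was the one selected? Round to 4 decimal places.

0.3387

For each hypothesis, P(data | H) works out to: P(data | urn A) = (6/7)(5/6) = 0.71429; P(data | urn B) = (3/9)(2/8) = 0.083333; P(data | urn C) = (10/11)(9/10) = 0.81818; P(data | urn D) = (9/10)(8/9) = 0.8.
The prior-weighted likelihoods are 1/4 · 0.71429 = 0.17857, 1/4 · 0.083333 = 0.020833, 1/4 · 0.81818 = 0.20455, 1/4 · 0.8 = 0.2; with total 0.60395.
Hence P(urn C | data) = (0.20455) / (0.60395) = 0.33868.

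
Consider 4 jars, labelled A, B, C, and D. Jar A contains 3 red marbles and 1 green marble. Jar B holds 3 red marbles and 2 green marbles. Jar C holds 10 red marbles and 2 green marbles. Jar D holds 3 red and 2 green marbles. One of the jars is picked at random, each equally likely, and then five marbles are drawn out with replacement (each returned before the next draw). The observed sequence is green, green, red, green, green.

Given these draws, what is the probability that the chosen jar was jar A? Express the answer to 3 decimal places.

0.085

Under each hypothesis, the probability of the observed sequence is: P(data | jar A) = (1/4)(1/4)(3/4)(1/4)(1/4) = 0.0029297; P(data | jar B) = (2/5)(2/5)(3/5)(2/5)(2/5) = 0.01536; P(data | jar C) = (2/12)(2/12)(10/12)(2/12)(2/12) = 0.000643; P(data | jar D) = (2/5)(2/5)(3/5)(2/5)(2/5) = 0.01536.
The prior-weighted likelihoods are 1/4 · 0.0029297 = 0.00073242, 1/4 · 0.01536 = 0.00384, 1/4 · 0.000643 = 0.00016075, 1/4 · 0.01536 = 0.00384; with total 0.0085732.
Therefore the posterior P(jar A | data) = (0.00073242) / (0.0085732) = 0.085432.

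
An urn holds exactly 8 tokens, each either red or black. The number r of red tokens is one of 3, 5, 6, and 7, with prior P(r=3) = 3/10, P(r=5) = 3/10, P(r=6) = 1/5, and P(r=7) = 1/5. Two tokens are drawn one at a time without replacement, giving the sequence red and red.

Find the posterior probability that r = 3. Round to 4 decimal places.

The likelihood of the observed sequence under each hypothesis: P(data | r = 3) = (3/8)(2/7) = 3/28; P(data | r = 5) = (5/8)(4/7) = 5/14; P(data | r = 6) = (6/8)(5/7) = 15/28; P(data | r = 7) = (7/8)(6/7) = 3/4.
Weighting by the prior gives 3/10 · 3/28 = 9/280, 3/10 · 5/14 = 3/28, 1/5 · 15/28 = 3/28, 1/5 · 3/4 = 3/20; summing to 111/280.
Therefore the posterior P(r = 3 | data) = (9/280) / (111/280) = 3/37.

0.0811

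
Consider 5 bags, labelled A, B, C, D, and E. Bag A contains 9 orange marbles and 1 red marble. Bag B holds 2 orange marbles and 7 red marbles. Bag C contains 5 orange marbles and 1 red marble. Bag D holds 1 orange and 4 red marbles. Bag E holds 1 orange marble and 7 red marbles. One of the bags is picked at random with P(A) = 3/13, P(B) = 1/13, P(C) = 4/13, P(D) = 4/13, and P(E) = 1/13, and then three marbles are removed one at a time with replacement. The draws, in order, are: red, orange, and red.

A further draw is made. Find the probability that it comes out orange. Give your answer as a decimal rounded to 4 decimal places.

0.2851

Under each hypothesis, the probability of the observed sequence is: P(data | bag A) = (1/10)(9/10)(1/10) = 0.009; P(data | bag B) = (7/9)(2/9)(7/9) = 0.13443; P(data | bag C) = (1/6)(5/6)(1/6) = 0.023148; P(data | bag D) = (4/5)(1/5)(4/5) = 0.128; P(data | bag E) = (7/8)(1/8)(7/8) = 0.095703.
Multiplying each by its prior: 3/13 · 0.009 = 0.0020769, 1/13 · 0.13443 = 0.010341, 4/13 · 0.023148 = 0.0071225, 4/13 · 0.128 = 0.039385, 1/13 · 0.095703 = 0.0073618; summing to 0.066287.
The posterior is then P(bag A | data) = 0.031332, P(bag B | data) = 0.156, P(bag C | data) = 0.10745, P(bag D | data) = 0.59416, P(bag E | data) = 0.11106.
The predictive probability is P(orange next | data) = (9/10)(0.031332) + (2/9)(0.156) + (5/6)(0.10745) + (1/5)(0.59416) + (1/8)(0.11106) = 0.28512.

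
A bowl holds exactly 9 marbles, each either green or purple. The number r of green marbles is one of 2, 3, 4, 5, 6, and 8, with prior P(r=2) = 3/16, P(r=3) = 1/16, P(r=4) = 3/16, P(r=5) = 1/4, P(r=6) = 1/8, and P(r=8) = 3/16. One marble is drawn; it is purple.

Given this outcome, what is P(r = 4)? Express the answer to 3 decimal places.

Compute the likelihood of this draw for each case: P(data | r = 2) = (7/9) = 7/9; P(data | r = 3) = (6/9) = 2/3; P(data | r = 4) = (5/9) = 5/9; P(data | r = 5) = (4/9) = 4/9; P(data | r = 6) = (3/9) = 1/3; P(data | r = 8) = (1/9) = 1/9.
The prior-weighted likelihoods are 3/16 · 7/9 = 7/48, 1/16 · 2/3 = 1/24, 3/16 · 5/9 = 5/48, 1/4 · 4/9 = 1/9, 1/8 · 1/3 = 1/24, 3/16 · 1/9 = 1/48; these sum to 67/144.
Therefore the posterior P(r = 4 | data) = (5/48) / (67/144) = 15/67.

0.224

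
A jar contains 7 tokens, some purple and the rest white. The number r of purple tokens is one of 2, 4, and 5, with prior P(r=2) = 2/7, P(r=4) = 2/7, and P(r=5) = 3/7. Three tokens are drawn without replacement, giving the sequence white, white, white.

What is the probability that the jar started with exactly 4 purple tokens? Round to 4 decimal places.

Under each hypothesis, the probability of the observed sequence is: P(data | r = 2) = (5/7)(4/6)(3/5) = 2/7; P(data | r = 4) = (3/7)(2/6)(1/5) = 1/35; P(data | r = 5) = (2/7)(1/6)(0/5) = 0.
Weighting by the prior gives 2/7 · 2/7 = 4/49, 2/7 · 1/35 = 2/245, 3/7 · 0 = 0; with total 22/245.
By Bayes' rule, P(r = 4 | data) = (2/245) / (22/245) = 1/11.

0.0909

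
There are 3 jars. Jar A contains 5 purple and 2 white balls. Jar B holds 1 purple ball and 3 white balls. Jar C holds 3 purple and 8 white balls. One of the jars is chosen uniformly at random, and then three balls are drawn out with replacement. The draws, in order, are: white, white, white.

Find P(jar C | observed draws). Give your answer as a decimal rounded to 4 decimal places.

0.4635

The likelihood of the observed sequence under each hypothesis: P(data | jar A) = (2/7)(2/7)(2/7) = 0.023324; P(data | jar B) = (3/4)(3/4)(3/4) = 0.42188; P(data | jar C) = (8/11)(8/11)(8/11) = 0.38467.
Multiplying each by its prior: 1/3 · 0.023324 = 0.0077745, 1/3 · 0.42188 = 0.14062, 1/3 · 0.38467 = 0.12822; these sum to 0.27662.
So P(jar C | data) = (0.12822) / (0.27662) = 0.46353.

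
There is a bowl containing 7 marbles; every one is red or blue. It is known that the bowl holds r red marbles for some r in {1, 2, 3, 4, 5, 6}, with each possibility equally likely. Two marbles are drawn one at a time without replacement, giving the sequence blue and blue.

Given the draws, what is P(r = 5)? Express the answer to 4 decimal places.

The likelihood of the observed sequence under each hypothesis: P(data | r = 1) = (6/7)(5/6) = 5/7; P(data | r = 2) = (5/7)(4/6) = 10/21; P(data | r = 3) = (4/7)(3/6) = 2/7; P(data | r = 4) = (3/7)(2/6) = 1/7; P(data | r = 5) = (2/7)(1/6) = 1/21; P(data | r = 6) = (1/7)(0/6) = 0.
Multiplying each by its prior: 1/6 · 5/7 = 5/42, 1/6 · 10/21 = 5/63, 1/6 · 2/7 = 1/21, 1/6 · 1/7 = 1/42, 1/6 · 1/21 = 1/126, 1/6 · 0 = 0; summing to 5/18.
So P(r = 5 | data) = (1/126) / (5/18) = 1/35.

0.0286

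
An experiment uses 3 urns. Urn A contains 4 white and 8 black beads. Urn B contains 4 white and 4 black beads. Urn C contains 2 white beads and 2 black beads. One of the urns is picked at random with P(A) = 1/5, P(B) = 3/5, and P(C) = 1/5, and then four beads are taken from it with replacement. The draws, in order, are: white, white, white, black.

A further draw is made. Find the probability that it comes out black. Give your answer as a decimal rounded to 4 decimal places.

0.5150

Compute the likelihood of the observed sequence for each case: P(data | urn A) = (4/12)(4/12)(4/12)(8/12) = 0.024691; P(data | urn B) = (4/8)(4/8)(4/8)(4/8) = 0.0625; P(data | urn C) = (2/4)(2/4)(2/4)(2/4) = 0.0625.
Multiplying each by its prior: 1/5 · 0.024691 = 0.0049383, 3/5 · 0.0625 = 0.0375, 1/5 · 0.0625 = 0.0125; summing to 0.054938.
Normalising, the posterior is P(urn A | data) = 0.089888, P(urn B | data) = 0.68258, P(urn C | data) = 0.22753.
So P(black next | data) = Σ P(black next | H) P(H | data) = (2/3)(0.089888) + (1/2)(0.68258) + (1/2)(0.22753) = 0.51498.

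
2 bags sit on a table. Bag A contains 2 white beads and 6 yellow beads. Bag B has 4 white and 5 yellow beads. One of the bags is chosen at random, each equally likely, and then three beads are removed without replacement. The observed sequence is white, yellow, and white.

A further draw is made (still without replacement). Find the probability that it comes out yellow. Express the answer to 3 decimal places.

Under each hypothesis, the probability of the observed sequence is: P(data | bag A) = (2/8)(6/7)(1/6) = 1/28; P(data | bag B) = (4/9)(5/8)(3/7) = 5/42.
Multiplying each by its prior: 1/2 · 1/28 = 1/56, 1/2 · 5/42 = 5/84; with total 13/168.
The posterior is then P(bag A | data) = 3/13, P(bag B | data) = 10/13.
So P(yellow next | data) = Σ P(yellow next | H) P(H | data) = (1)(3/13) + (2/3)(10/13) = 29/39.

0.744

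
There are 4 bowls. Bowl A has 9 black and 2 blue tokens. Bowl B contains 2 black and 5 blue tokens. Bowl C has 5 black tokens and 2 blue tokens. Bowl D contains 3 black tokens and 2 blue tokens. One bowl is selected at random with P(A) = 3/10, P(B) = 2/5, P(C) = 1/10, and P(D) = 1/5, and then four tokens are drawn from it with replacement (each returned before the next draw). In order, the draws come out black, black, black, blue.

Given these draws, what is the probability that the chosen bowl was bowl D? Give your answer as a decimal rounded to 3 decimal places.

0.269

For each hypothesis, P(data | H) works out to: P(data | bowl A) = (9/11)(9/11)(9/11)(2/11) = 0.099583; P(data | bowl B) = (2/7)(2/7)(2/7)(5/7) = 0.01666; P(data | bowl C) = (5/7)(5/7)(5/7)(2/7) = 0.10412; P(data | bowl D) = (3/5)(3/5)(3/5)(2/5) = 0.0864.
Multiplying each by its prior: 3/10 · 0.099583 = 0.029875, 2/5 · 0.01666 = 0.0066639, 1/10 · 0.10412 = 0.010412, 1/5 · 0.0864 = 0.01728; these sum to 0.064231.
So P(bowl D | data) = (0.01728) / (0.064231) = 0.26903.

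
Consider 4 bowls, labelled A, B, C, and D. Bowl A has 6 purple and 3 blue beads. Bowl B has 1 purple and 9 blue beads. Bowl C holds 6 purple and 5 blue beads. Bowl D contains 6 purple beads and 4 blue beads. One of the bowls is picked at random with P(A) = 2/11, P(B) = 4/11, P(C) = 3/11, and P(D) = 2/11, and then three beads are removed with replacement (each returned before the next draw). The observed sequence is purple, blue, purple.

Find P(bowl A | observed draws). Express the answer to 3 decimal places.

For each hypothesis, P(data | H) works out to: P(data | bowl A) = (6/9)(3/9)(6/9) = 0.14815; P(data | bowl B) = (1/10)(9/10)(1/10) = 0.009; P(data | bowl C) = (6/11)(5/11)(6/11) = 0.13524; P(data | bowl D) = (6/10)(4/10)(6/10) = 0.144.
The prior-weighted likelihoods are 2/11 · 0.14815 = 0.026936, 4/11 · 0.009 = 0.0032727, 3/11 · 0.13524 = 0.036883, 2/11 · 0.144 = 0.026182; with total 0.093273.
Therefore the posterior P(bowl A | data) = (0.026936) / (0.093273) = 0.28879.

0.289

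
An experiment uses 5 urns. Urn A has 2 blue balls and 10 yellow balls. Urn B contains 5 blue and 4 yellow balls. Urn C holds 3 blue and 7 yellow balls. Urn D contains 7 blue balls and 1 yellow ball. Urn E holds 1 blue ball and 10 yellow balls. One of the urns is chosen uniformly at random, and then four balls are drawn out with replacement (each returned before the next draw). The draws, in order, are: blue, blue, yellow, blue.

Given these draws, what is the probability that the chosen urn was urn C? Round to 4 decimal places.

0.1031

The likelihood of the observed sequence under each hypothesis: P(data | urn A) = (2/12)(2/12)(10/12)(2/12) = 0.003858; P(data | urn B) = (5/9)(5/9)(4/9)(5/9) = 0.076208; P(data | urn C) = (3/10)(3/10)(7/10)(3/10) = 0.0189; P(data | urn D) = (7/8)(7/8)(1/8)(7/8) = 0.08374; P(data | urn E) = (1/11)(1/11)(10/11)(1/11) = 0.00068301.
The prior-weighted likelihoods are 1/5 · 0.003858 = 0.0007716, 1/5 · 0.076208 = 0.015242, 1/5 · 0.0189 = 0.00378, 1/5 · 0.08374 = 0.016748, 1/5 · 0.00068301 = 0.0001366; with total 0.036678.
Therefore the posterior P(urn C | data) = (0.00378) / (0.036678) = 0.10306.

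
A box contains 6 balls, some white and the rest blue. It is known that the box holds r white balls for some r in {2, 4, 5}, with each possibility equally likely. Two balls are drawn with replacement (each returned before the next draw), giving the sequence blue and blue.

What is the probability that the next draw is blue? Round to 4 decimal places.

Under each hypothesis, the probability of the observed sequence is: P(data | r = 2) = (4/6)(4/6) = 4/9; P(data | r = 4) = (2/6)(2/6) = 1/9; P(data | r = 5) = (1/6)(1/6) = 1/36.
Weighting by the prior gives 1/3 · 4/9 = 4/27, 1/3 · 1/9 = 1/27, 1/3 · 1/36 = 1/108; these sum to 7/36.
The posterior is then P(r = 2 | data) = 16/21, P(r = 4 | data) = 4/21, P(r = 5 | data) = 1/21.
Averaging over the posterior, P(blue next | data) = (2/3)(16/21) + (1/3)(4/21) + (1/6)(1/21) = 73/126.

0.5794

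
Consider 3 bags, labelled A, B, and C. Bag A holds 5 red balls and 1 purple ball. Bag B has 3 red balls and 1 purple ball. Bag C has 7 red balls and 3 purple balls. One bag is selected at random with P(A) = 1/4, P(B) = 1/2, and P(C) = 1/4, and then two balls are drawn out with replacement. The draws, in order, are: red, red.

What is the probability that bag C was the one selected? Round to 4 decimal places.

0.2122

Under each hypothesis, the probability of the observed sequence is: P(data | bag A) = (5/6)(5/6) = 0.69444; P(data | bag B) = (3/4)(3/4) = 0.5625; P(data | bag C) = (7/10)(7/10) = 0.49.
Weighting by the prior gives 1/4 · 0.69444 = 0.17361, 1/2 · 0.5625 = 0.28125, 1/4 · 0.49 = 0.1225; summing to 0.57736.
By Bayes' rule, P(bag C | data) = (0.1225) / (0.57736) = 0.21217.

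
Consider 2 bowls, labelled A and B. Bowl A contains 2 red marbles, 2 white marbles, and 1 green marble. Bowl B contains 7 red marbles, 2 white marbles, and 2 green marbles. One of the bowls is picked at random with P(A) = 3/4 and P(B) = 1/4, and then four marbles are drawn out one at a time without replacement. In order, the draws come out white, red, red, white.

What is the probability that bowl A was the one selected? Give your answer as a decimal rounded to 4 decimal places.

0.9041

The likelihood of the observed sequence under each hypothesis: P(data | bowl A) = (2/5)(2/4)(1/3)(1/2) = 0.033333; P(data | bowl B) = (2/11)(7/10)(6/9)(1/8) = 0.010606.
Multiplying each by its prior: 3/4 · 0.033333 = 0.025, 1/4 · 0.010606 = 0.0026515; these sum to 0.027652.
By Bayes' rule, P(bowl A | data) = (0.025) / (0.027652) = 0.90411.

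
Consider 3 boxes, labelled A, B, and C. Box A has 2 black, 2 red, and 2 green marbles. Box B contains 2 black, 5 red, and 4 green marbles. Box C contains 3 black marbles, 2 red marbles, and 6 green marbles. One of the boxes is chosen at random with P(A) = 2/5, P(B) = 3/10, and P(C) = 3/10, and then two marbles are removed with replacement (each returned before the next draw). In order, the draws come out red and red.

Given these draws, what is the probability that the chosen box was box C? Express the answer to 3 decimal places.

0.085

The likelihood of the observed sequence under each hypothesis: P(data | box A) = (2/6)(2/6) = 0.11111; P(data | box B) = (5/11)(5/11) = 0.20661; P(data | box C) = (2/11)(2/11) = 0.033058.
The prior-weighted likelihoods are 2/5 · 0.11111 = 0.044444, 3/10 · 0.20661 = 0.061983, 3/10 · 0.033058 = 0.0099174; these sum to 0.11635.
So P(box C | data) = (0.0099174) / (0.11635) = 0.085241.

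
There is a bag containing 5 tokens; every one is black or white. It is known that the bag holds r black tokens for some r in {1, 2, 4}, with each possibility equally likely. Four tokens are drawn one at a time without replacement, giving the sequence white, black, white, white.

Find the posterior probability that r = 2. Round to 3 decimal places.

Compute the likelihood of the observed sequence for each case: P(data | r = 1) = (4/5)(1/4)(3/3)(2/2) = 1/5; P(data | r = 2) = (3/5)(2/4)(2/3)(1/2) = 1/10; P(data | r = 4) = (1/5)(4/4)(0/3) = 0.
The prior-weighted likelihoods are 1/3 · 1/5 = 1/15, 1/3 · 1/10 = 1/30, 1/3 · 0 = 0; these sum to 1/10.
So P(r = 2 | data) = (1/30) / (1/10) = 1/3.

0.333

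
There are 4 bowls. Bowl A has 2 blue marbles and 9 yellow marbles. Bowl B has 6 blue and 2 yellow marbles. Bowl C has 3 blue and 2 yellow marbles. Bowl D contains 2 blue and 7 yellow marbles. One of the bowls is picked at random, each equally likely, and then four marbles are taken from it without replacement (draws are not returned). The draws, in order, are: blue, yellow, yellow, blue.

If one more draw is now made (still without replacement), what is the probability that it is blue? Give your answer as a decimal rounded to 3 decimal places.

Under each hypothesis, the probability of the observed sequence is: P(data | bowl A) = (2/11)(9/10)(8/9)(1/8) = 0.018182; P(data | bowl B) = (6/8)(2/7)(1/6)(5/5) = 0.035714; P(data | bowl C) = (3/5)(2/4)(1/3)(2/2) = 0.1; P(data | bowl D) = (2/9)(7/8)(6/7)(1/6) = 0.027778.
Multiplying each by its prior: 1/4 · 0.018182 = 0.0045455, 1/4 · 0.035714 = 0.0089286, 1/4 · 0.1 = 0.025, 1/4 · 0.027778 = 0.0069444; these sum to 0.045418.
The posterior is then P(bowl A | data) = 0.10008, P(bowl B | data) = 0.19658, P(bowl C | data) = 0.55044, P(bowl D | data) = 0.1529.
The predictive probability is P(blue next | data) = (0)(0.10008) + (1)(0.19658) + (1)(0.55044) + (0)(0.1529) = 0.74702.

0.747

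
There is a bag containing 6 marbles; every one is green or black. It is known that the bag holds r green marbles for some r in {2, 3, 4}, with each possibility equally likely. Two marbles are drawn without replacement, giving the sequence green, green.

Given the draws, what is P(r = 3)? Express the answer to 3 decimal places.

0.300

Compute the likelihood of the observed sequence for each case: P(data | r = 2) = (2/6)(1/5) = 1/15; P(data | r = 3) = (3/6)(2/5) = 1/5; P(data | r = 4) = (4/6)(3/5) = 2/5.
Multiplying each by its prior: 1/3 · 1/15 = 1/45, 1/3 · 1/5 = 1/15, 1/3 · 2/5 = 2/15; these sum to 2/9.
Hence P(r = 3 | data) = (1/15) / (2/9) = 3/10.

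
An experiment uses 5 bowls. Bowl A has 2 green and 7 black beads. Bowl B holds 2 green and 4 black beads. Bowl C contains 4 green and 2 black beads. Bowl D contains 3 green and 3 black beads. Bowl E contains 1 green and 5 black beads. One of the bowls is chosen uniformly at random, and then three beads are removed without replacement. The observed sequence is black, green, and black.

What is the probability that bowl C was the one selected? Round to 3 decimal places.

0.089

Under each hypothesis, the probability of the observed sequence is: P(data | bowl A) = (7/9)(2/8)(6/7) = 1/6; P(data | bowl B) = (4/6)(2/5)(3/4) = 1/5; P(data | bowl C) = (2/6)(4/5)(1/4) = 1/15; P(data | bowl D) = (3/6)(3/5)(2/4) = 3/20; P(data | bowl E) = (5/6)(1/5)(4/4) = 1/6.
The prior-weighted likelihoods are 1/5 · 1/6 = 1/30, 1/5 · 1/5 = 1/25, 1/5 · 1/15 = 1/75, 1/5 · 3/20 = 3/100, 1/5 · 1/6 = 1/30; with total 3/20.
Hence P(bowl C | data) = (1/75) / (3/20) = 4/45.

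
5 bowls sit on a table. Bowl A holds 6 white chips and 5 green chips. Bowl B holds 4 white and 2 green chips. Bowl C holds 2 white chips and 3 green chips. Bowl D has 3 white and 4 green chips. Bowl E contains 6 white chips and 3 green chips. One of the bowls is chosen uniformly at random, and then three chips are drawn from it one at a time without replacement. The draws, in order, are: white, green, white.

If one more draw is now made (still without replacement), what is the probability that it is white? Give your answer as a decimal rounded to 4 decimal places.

0.4792

Compute the likelihood of the observed sequence for each case: P(data | bowl A) = (6/11)(5/10)(5/9) = 0.15152; P(data | bowl B) = (4/6)(2/5)(3/4) = 0.2; P(data | bowl C) = (2/5)(3/4)(1/3) = 0.1; P(data | bowl D) = (3/7)(4/6)(2/5) = 0.11429; P(data | bowl E) = (6/9)(3/8)(5/7) = 0.17857.
Weighting by the prior gives 1/5 · 0.15152 = 0.030303, 1/5 · 0.2 = 0.04, 1/5 · 0.1 = 0.02, 1/5 · 0.11429 = 0.022857, 1/5 · 0.17857 = 0.035714; with total 0.14887.
Normalising, the posterior is P(bowl A | data) = 0.20355, P(bowl B | data) = 0.26868, P(bowl C | data) = 0.13434, P(bowl D | data) = 0.15353, P(bowl E | data) = 0.2399.
Averaging over the posterior, P(white next | data) = (1/2)(0.20355) + (2/3)(0.26868) + (0)(0.13434) + (1/4)(0.15353) + (2/3)(0.2399) = 0.47921.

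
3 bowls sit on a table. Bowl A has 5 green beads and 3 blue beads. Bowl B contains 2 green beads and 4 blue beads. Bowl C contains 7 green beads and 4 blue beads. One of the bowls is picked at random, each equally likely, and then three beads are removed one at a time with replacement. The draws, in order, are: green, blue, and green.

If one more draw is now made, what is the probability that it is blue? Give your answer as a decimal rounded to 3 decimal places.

Compute the likelihood of the observed sequence for each case: P(data | bowl A) = (5/8)(3/8)(5/8) = 0.14648; P(data | bowl B) = (2/6)(4/6)(2/6) = 0.074074; P(data | bowl C) = (7/11)(4/11)(7/11) = 0.14726.
Weighting by the prior gives 1/3 · 0.14648 = 0.048828, 1/3 · 0.074074 = 0.024691, 1/3 · 0.14726 = 0.049086; with total 0.12261.
Normalising, the posterior is P(bowl A | data) = 0.39825, P(bowl B | data) = 0.20139, P(bowl C | data) = 0.40036.
Averaging over the posterior, P(blue next | data) = (3/8)(0.39825) + (2/3)(0.20139) + (4/11)(0.40036) = 0.42919.

0.429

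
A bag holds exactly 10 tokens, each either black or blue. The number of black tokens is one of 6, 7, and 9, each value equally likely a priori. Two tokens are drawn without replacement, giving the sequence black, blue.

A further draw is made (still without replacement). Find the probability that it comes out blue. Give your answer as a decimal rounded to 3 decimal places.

Compute the likelihood of the observed sequence for each case: P(data | r = 6) = (6/10)(4/9) = 4/15; P(data | r = 7) = (7/10)(3/9) = 7/30; P(data | r = 9) = (9/10)(1/9) = 1/10.
Multiplying each by its prior: 1/3 · 4/15 = 4/45, 1/3 · 7/30 = 7/90, 1/3 · 1/10 = 1/30; summing to 1/5.
The posterior is then P(r = 6 | data) = 4/9, P(r = 7 | data) = 7/18, P(r = 9 | data) = 1/6.
Averaging over the posterior, P(blue next | data) = (3/8)(4/9) + (1/4)(7/18) + (0)(1/6) = 19/72.

0.264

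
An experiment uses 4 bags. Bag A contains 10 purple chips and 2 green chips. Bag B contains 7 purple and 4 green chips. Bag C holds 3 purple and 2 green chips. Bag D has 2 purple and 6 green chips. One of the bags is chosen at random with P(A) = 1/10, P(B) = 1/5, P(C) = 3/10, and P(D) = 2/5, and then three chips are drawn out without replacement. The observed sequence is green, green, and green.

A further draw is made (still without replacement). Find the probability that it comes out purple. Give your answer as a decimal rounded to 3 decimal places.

0.416

Under each hypothesis, the probability of the observed sequence is: P(data | bag A) = (2/12)(1/11)(0/10) = 0; P(data | bag B) = (4/11)(3/10)(2/9) = 0.024242; P(data | bag C) = (2/5)(1/4)(0/3) = 0; P(data | bag D) = (6/8)(5/7)(4/6) = 0.35714.
The prior-weighted likelihoods are 1/10 · 0 = 0, 1/5 · 0.024242 = 0.0048485, 3/10 · 0 = 0, 2/5 · 0.35714 = 0.14286; with total 0.14771.
The posterior is then P(bag A | data) = 0, P(bag B | data) = 0.032825, P(bag C | data) = 0, P(bag D | data) = 0.96717.
The predictive probability is P(purple next | data) = (7/8)(0.032825) + (2/5)(0.96717) = 0.41559.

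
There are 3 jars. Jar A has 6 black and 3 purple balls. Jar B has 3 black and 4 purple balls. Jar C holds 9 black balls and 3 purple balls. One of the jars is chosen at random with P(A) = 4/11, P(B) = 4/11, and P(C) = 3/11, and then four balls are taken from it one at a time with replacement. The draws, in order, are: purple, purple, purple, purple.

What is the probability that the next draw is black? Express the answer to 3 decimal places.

0.460

The likelihood of the observed sequence under each hypothesis: P(data | jar A) = (3/9)(3/9)(3/9)(3/9) = 0.012346; P(data | jar B) = (4/7)(4/7)(4/7)(4/7) = 0.10662; P(data | jar C) = (3/12)(3/12)(3/12)(3/12) = 0.0039062.
Weighting by the prior gives 4/11 · 0.012346 = 0.0044893, 4/11 · 0.10662 = 0.038772, 3/11 · 0.0039062 = 0.0010653; summing to 0.044326.
The posterior is then P(jar A | data) = 0.10128, P(jar B | data) = 0.87469, P(jar C | data) = 0.024034.
The predictive probability is P(black next | data) = (2/3)(0.10128) + (3/7)(0.87469) + (3/4)(0.024034) = 0.46041.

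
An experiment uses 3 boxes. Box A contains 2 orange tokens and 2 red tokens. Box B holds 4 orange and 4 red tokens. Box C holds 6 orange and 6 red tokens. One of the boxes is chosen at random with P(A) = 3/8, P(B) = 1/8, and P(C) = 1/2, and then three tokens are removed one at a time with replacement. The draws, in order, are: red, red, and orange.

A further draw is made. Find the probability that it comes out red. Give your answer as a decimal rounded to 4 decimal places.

Compute the likelihood of the observed sequence for each case: P(data | box A) = (2/4)(2/4)(2/4) = 1/8; P(data | box B) = (4/8)(4/8)(4/8) = 1/8; P(data | box C) = (6/12)(6/12)(6/12) = 1/8.
Weighting by the prior gives 3/8 · 1/8 = 3/64, 1/8 · 1/8 = 1/64, 1/2 · 1/8 = 1/16; with total 1/8.
The posterior is then P(box A | data) = 3/8, P(box B | data) = 1/8, P(box C | data) = 1/2.
So P(red next | data) = Σ P(red next | H) P(H | data) = (1/2)(3/8) + (1/2)(1/8) + (1/2)(1/2) = 1/2.

0.5000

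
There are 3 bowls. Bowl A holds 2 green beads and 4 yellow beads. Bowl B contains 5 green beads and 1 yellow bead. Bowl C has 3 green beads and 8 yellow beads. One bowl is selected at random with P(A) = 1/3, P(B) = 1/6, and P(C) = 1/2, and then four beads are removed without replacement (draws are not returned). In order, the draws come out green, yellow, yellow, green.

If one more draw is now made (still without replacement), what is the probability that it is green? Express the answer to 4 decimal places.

Compute the likelihood of the observed sequence for each case: P(data | bowl A) = (2/6)(4/5)(3/4)(1/3) = 1/15; P(data | bowl B) = (5/6)(1/5)(0/4) = 0; P(data | bowl C) = (3/11)(8/10)(7/9)(2/8) = 7/165.
Weighting by the prior gives 1/3 · 1/15 = 1/45, 1/6 · 0 = 0, 1/2 · 7/165 = 7/330; these sum to 43/990.
Normalising, the posterior is P(bowl A | data) = 22/43, P(bowl B | data) = 0, P(bowl C | data) = 21/43.
So P(green next | data) = Σ P(green next | H) P(H | data) = (0)(22/43) + (1/7)(21/43) = 3/43.

0.0698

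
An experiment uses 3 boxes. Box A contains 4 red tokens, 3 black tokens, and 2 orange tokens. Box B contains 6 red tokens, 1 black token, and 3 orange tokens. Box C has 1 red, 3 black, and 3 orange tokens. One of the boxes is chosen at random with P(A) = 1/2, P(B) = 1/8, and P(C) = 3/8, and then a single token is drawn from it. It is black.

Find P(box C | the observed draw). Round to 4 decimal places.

0.4729

Compute the likelihood of this draw for each case: P(data | box A) = (3/9) = 0.33333; P(data | box B) = (1/10) = 0.1; P(data | box C) = (3/7) = 0.42857.
Weighting by the prior gives 1/2 · 0.33333 = 0.16667, 1/8 · 0.1 = 0.0125, 3/8 · 0.42857 = 0.16071; these sum to 0.33988.
So P(box C | data) = (0.16071) / (0.33988) = 0.47285.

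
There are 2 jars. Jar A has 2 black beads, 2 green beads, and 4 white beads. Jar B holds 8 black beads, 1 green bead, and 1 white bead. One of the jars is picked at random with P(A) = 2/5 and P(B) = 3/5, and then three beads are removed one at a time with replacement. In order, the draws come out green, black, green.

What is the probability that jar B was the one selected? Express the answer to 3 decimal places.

0.434

Under each hypothesis, the probability of the observed sequence is: P(data | jar A) = (2/8)(2/8)(2/8) = 0.015625; P(data | jar B) = (1/10)(8/10)(1/10) = 0.008.
Weighting by the prior gives 2/5 · 0.015625 = 0.00625, 3/5 · 0.008 = 0.0048; with total 0.01105.
Therefore the posterior P(jar B | data) = (0.0048) / (0.01105) = 0.43439.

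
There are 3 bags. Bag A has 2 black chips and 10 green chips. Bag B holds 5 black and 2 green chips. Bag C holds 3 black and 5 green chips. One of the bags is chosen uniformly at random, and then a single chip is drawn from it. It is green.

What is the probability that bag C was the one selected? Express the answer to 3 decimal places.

0.358

For each hypothesis, P(data | H) works out to: P(data | bag A) = (10/12) = 5/6; P(data | bag B) = (2/7) = 2/7; P(data | bag C) = (5/8) = 5/8.
Multiplying each by its prior: 1/3 · 5/6 = 5/18, 1/3 · 2/7 = 2/21, 1/3 · 5/8 = 5/24; summing to 293/504.
Hence P(bag C | data) = (5/24) / (293/504) = 105/293.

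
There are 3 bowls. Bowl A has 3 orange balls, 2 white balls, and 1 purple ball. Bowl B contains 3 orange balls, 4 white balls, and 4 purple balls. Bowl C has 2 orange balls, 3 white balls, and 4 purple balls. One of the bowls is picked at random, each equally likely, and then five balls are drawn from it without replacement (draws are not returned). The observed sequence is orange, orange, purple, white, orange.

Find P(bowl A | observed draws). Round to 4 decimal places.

The likelihood of the observed sequence under each hypothesis: P(data | bowl A) = (3/6)(2/5)(1/4)(2/3)(1/2) = 0.016667; P(data | bowl B) = (3/11)(2/10)(4/9)(4/8)(1/7) = 0.0017316; P(data | bowl C) = (2/9)(1/8)(4/7)(3/6)(0/5) = 0.
Multiplying each by its prior: 1/3 · 0.016667 = 0.0055556, 1/3 · 0.0017316 = 0.0005772, 1/3 · 0 = 0; summing to 0.0061328.
By Bayes' rule, P(bowl A | data) = (0.0055556) / (0.0061328) = 0.90588.

0.9059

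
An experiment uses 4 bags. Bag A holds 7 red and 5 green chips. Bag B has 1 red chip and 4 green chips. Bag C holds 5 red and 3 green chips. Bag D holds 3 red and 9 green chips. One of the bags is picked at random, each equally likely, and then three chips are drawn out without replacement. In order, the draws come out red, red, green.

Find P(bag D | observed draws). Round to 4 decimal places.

Compute the likelihood of the observed sequence for each case: P(data | bag A) = (7/12)(6/11)(5/10) = 7/44; P(data | bag B) = (1/5)(0/4) = 0; P(data | bag C) = (5/8)(4/7)(3/6) = 5/28; P(data | bag D) = (3/12)(2/11)(9/10) = 9/220.
The prior-weighted likelihoods are 1/4 · 7/44 = 7/176, 1/4 · 0 = 0, 1/4 · 5/28 = 5/112, 1/4 · 9/220 = 9/880; these sum to 53/560.
Therefore the posterior P(bag D | data) = (9/880) / (53/560) = 63/583.

0.1081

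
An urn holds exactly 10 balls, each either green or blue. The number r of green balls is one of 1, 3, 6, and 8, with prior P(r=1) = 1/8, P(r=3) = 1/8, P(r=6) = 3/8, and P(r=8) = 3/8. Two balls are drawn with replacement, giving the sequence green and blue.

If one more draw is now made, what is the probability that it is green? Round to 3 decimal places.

0.592

The likelihood of the observed sequence under each hypothesis: P(data | r = 1) = (1/10)(9/10) = 9/100; P(data | r = 3) = (3/10)(7/10) = 21/100; P(data | r = 6) = (6/10)(4/10) = 6/25; P(data | r = 8) = (8/10)(2/10) = 4/25.
The prior-weighted likelihoods are 1/8 · 9/100 = 9/800, 1/8 · 21/100 = 21/800, 3/8 · 6/25 = 9/100, 3/8 · 4/25 = 3/50; these sum to 3/16.
Normalising, the posterior is P(r = 1 | data) = 3/50, P(r = 3 | data) = 7/50, P(r = 6 | data) = 12/25, P(r = 8 | data) = 8/25.
Averaging over the posterior, P(green next | data) = (1/10)(3/50) + (3/10)(7/50) + (3/5)(12/25) + (4/5)(8/25) = 74/125.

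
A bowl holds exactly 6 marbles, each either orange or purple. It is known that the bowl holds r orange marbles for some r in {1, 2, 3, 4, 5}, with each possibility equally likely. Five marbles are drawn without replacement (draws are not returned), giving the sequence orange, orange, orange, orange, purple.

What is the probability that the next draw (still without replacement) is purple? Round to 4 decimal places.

0.2857

Compute the likelihood of the observed sequence for each case: P(data | r = 1) = (1/6)(0/5) = 0; P(data | r = 2) = (2/6)(1/5)(0/4) = 0; P(data | r = 3) = (3/6)(2/5)(1/4)(0/3) = 0; P(data | r = 4) = (4/6)(3/5)(2/4)(1/3)(2/2) = 1/15; P(data | r = 5) = (5/6)(4/5)(3/4)(2/3)(1/2) = 1/6.
Weighting by the prior gives 1/5 · 0 = 0, 1/5 · 0 = 0, 1/5 · 0 = 0, 1/5 · 1/15 = 1/75, 1/5 · 1/6 = 1/30; summing to 7/150.
Dividing through by the total gives posterior P(r = 1 | data) = 0, P(r = 2 | data) = 0, P(r = 3 | data) = 0, P(r = 4 | data) = 2/7, P(r = 5 | data) = 5/7.
The predictive probability is P(purple next | data) = (1)(2/7) + (0)(5/7) = 2/7.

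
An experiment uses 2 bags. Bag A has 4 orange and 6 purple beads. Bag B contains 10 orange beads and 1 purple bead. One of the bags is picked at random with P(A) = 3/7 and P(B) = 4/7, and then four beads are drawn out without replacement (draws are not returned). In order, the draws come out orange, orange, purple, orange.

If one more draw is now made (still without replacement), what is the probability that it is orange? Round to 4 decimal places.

The likelihood of the observed sequence under each hypothesis: P(data | bag A) = (4/10)(3/9)(6/8)(2/7) = 0.028571; P(data | bag B) = (10/11)(9/10)(1/9)(8/8) = 0.090909.
Weighting by the prior gives 3/7 · 0.028571 = 0.012245, 4/7 · 0.090909 = 0.051948; with total 0.064193.
Dividing through by the total gives posterior P(bag A | data) = 0.19075, P(bag B | data) = 0.80925.
The predictive probability is P(orange next | data) = (1/6)(0.19075) + (1)(0.80925) = 0.84104.

0.8410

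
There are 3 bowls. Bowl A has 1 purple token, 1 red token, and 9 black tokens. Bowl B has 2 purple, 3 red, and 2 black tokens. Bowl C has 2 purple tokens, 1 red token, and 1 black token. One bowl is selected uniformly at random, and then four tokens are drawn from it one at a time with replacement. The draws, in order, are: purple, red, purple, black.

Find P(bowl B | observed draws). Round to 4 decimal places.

0.3810

Under each hypothesis, the probability of the observed sequence is: P(data | bowl A) = (1/11)(1/11)(1/11)(9/11) = 0.00061471; P(data | bowl B) = (2/7)(3/7)(2/7)(2/7) = 0.0099958; P(data | bowl C) = (2/4)(1/4)(2/4)(1/4) = 0.015625.
Multiplying each by its prior: 1/3 · 0.00061471 = 0.0002049, 1/3 · 0.0099958 = 0.0033319, 1/3 · 0.015625 = 0.0052083; these sum to 0.0087452.
Therefore the posterior P(bowl B | data) = (0.0033319) / (0.0087452) = 0.381.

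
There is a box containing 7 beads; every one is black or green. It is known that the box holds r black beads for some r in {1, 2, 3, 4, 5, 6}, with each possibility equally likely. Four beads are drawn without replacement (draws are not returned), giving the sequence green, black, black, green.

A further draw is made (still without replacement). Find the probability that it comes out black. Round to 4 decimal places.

For each hypothesis, P(data | H) works out to: P(data | r = 1) = (6/7)(1/6)(0/5) = 0; P(data | r = 2) = (5/7)(2/6)(1/5)(4/4) = 1/21; P(data | r = 3) = (4/7)(3/6)(2/5)(3/4) = 3/35; P(data | r = 4) = (3/7)(4/6)(3/5)(2/4) = 3/35; P(data | r = 5) = (2/7)(5/6)(4/5)(1/4) = 1/21; P(data | r = 6) = (1/7)(6/6)(5/5)(0/4) = 0.
The prior-weighted likelihoods are 1/6 · 0 = 0, 1/6 · 1/21 = 1/126, 1/6 · 3/35 = 1/70, 1/6 · 3/35 = 1/70, 1/6 · 1/21 = 1/126, 1/6 · 0 = 0; summing to 2/45.
Dividing through by the total gives posterior P(r = 1 | data) = 0, P(r = 2 | data) = 5/28, P(r = 3 | data) = 9/28, P(r = 4 | data) = 9/28, P(r = 5 | data) = 5/28, P(r = 6 | data) = 0.
The predictive probability is P(black next | data) = (0)(5/28) + (1/3)(9/28) + (2/3)(9/28) + (1)(5/28) = 1/2.

0.5000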